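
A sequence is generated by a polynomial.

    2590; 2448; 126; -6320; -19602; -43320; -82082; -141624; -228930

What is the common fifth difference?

Δ: -142, -2322, -6446, -13282, -23718, -38762, -59542, -87306
Δ²: -2180, -4124, -6836, -10436, -15044, -20780, -27764
Δ³: -1944, -2712, -3600, -4608, -5736, -6984
Δ⁴: -768, -888, -1008, -1128, -1248
Δ⁵: -120, -120, -120, -120

-120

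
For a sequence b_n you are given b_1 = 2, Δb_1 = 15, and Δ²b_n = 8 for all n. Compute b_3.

40

Build the table forward from the leading diagonal:
D2: 8, 8, 8
D1: 15, 23, 31
b: 2, 17, 40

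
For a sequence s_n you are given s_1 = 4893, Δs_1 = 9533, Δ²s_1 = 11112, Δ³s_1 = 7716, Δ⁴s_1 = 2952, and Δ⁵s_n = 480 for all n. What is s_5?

Build the table forward from the leading diagonal:
D5: 480, 480, 480, 480, 480
D4: 2952, 3432, 3912, 4392, 4872
D3: 7716, 10668, 14100, 18012, 22404
D2: 11112, 18828, 29496, 43596, 61608
D1: 9533, 20645, 39473, 68969, 112565
s: 4893, 14426, 35071, 74544, 143513

143513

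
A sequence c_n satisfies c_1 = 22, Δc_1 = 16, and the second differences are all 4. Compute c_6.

142

Build the table forward from the leading diagonal:
Δ²: 4, 4, 4, 4, 4, 4
Δ: 16, 20, 24, 28, 32, 36
c: 22, 38, 58, 82, 110, 142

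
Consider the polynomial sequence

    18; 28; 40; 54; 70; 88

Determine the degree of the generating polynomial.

2

10, 12, 14, 16, 18
2, 2, 2, 2
The second differences are constant, so the polynomial has degree 2.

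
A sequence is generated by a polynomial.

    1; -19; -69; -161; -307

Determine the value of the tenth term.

First differences: -20, -50, -92, -146
Second differences: -30, -42, -54
Third differences: -12, -12
Constant third difference = -12, so extend:
-54 − 12 = -66;  -146 − 66 = -212;  -307 − 212 = -519
-66 − 12 = -78;  -212 − 78 = -290;  -519 − 290 = -809
-78 − 12 = -90;  -290 − 90 = -380;  -809 − 380 = -1189
-90 − 12 = -102;  -380 − 102 = -482;  -1189 − 482 = -1671
-102 − 12 = -114;  -482 − 114 = -596;  -1671 − 596 = -2267

-2267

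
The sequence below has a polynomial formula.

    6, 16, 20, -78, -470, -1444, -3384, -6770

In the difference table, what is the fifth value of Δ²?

First differences: 10, 4, -98, -392, -974, -1940, -3386
Second differences: -6, -102, -294, -582, -966, -1446
Third differences: -96, -192, -288, -384, -480
Fourth differences: -96, -96, -96, -96

-966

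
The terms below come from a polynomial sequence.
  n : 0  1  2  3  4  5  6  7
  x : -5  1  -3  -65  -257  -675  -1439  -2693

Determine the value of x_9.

-7367

Δ: 6  -4  -62  -192  -418  -764  -1254
Δ²: -10  -58  -130  -226  -346  -490
Δ³: -48  -72  -96  -120  -144
Δ⁴: -24  -24  -24  -24
Fourth differences constant at -24.
-144 − 24 = -168;  -490 − 168 = -658;  -1254 − 658 = -1912;  -2693 − 1912 = -4605
-168 − 24 = -192;  -658 − 192 = -850;  -1912 − 850 = -2762;  -4605 − 2762 = -7367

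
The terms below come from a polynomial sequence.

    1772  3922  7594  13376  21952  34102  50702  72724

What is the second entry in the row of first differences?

Δ: 2150, 3672, 5782, 8576, 12150, 16600, 22022
Δ²: 1522, 2110, 2794, 3574, 4450, 5422
Δ³: 588, 684, 780, 876, 972
Δ⁴: 96, 96, 96, 96

3672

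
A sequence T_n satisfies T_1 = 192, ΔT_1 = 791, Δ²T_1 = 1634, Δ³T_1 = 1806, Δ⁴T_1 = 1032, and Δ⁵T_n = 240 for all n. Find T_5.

Build the table forward from the leading diagonal:
Fifth differences: 240, 240, 240, 240, 240
Fourth differences: 1032, 1272, 1512, 1752, 1992
Third differences: 1806, 2838, 4110, 5622, 7374
Second differences: 1634, 3440, 6278, 10388, 16010
First differences: 791, 2425, 5865, 12143, 22531
T: 192, 983, 3408, 9273, 21416

21416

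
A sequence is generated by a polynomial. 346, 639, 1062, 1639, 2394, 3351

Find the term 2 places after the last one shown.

5967

D1: 293, 423, 577, 755, 957
D2: 130, 154, 178, 202
D3: 24, 24, 24
Third differences constant at 24.
202 + 24 = 226;  957 + 226 = 1183;  3351 + 1183 = 4534
226 + 24 = 250;  1183 + 250 = 1433;  4534 + 1433 = 5967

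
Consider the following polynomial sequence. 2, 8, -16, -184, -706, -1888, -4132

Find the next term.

D1: 6, -24, -168, -522, -1182, -2244
D2: -30, -144, -354, -660, -1062
D3: -114, -210, -306, -402
D4: -96, -96, -96
Fourth differences constant at -96.
-402 − 96 = -498;  -1062 − 498 = -1560;  -2244 − 1560 = -3804;  -4132 − 3804 = -7936

-7936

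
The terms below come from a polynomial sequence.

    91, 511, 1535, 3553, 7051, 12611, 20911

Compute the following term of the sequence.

Δ: 420, 1024, 2018, 3498, 5560, 8300
Δ²: 604, 994, 1480, 2062, 2740
Δ³: 390, 486, 582, 678
Δ⁴: 96, 96, 96
Constant fourth difference = 96, so extend:
678 + 96 = 774;  2740 + 774 = 3514;  8300 + 3514 = 11814;  20911 + 11814 = 32725

32725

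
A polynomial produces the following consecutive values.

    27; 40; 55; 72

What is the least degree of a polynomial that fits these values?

2

Δ: 13, 15, 17
Δ²: 2, 2
The second differences are constant, so the polynomial has degree 2.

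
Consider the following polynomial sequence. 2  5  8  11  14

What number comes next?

D1: 3  3  3  3
The first differences are constant (3).
14 + 3 = 17

17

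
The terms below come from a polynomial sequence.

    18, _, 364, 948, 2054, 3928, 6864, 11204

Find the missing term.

104

Using the last 6 terms:
584  1106  1874  2936  4340
522  768  1062  1404
246  294  342
48  48
Constant fourth difference = 48.
Extend backward: 246 − 48 = 198;  522 − 198 = 324;  584 − 324 = 260;  364 − 260 = 104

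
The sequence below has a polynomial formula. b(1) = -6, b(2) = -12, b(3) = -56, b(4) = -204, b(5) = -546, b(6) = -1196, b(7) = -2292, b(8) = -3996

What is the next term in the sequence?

-6 , -44 , -148 , -342 , -650 , -1096 , -1704
-38 , -104 , -194 , -308 , -446 , -608
-66 , -90 , -114 , -138 , -162
-24 , -24 , -24 , -24
The fourth differences are constant (-24).
-162 − 24 = -186;  -608 − 186 = -794;  -1704 − 794 = -2498;  -3996 − 2498 = -6494

-6494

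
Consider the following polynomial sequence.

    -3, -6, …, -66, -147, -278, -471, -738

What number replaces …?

-23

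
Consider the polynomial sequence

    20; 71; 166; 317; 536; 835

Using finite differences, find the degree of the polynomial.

3

51, 95, 151, 219, 299
44, 56, 68, 80
12, 12, 12
The third differences are constant, so the polynomial has degree 3.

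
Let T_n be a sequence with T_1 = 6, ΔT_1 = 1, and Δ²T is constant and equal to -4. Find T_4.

-3

Build the table forward from the leading diagonal:
Δ²: -4  -4  -4  -4
Δ: 1  -3  -7  -11
T: 6  7  4  -3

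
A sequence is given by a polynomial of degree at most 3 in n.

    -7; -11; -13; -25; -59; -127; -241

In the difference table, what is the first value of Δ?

-4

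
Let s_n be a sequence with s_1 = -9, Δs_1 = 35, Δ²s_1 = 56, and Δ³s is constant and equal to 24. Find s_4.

288

Build the table forward from the leading diagonal:
D3: 24, 24, 24, 24
D2: 56, 80, 104, 128
D1: 35, 91, 171, 275
s: -9, 26, 117, 288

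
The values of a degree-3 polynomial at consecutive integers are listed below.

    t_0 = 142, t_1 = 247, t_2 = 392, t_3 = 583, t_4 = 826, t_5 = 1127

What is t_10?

3712

105 , 145 , 191 , 243 , 301
40 , 46 , 52 , 58
6 , 6 , 6
The third differences are constant (6).
58 + 6 = 64;  301 + 64 = 365;  1127 + 365 = 1492
64 + 6 = 70;  365 + 70 = 435;  1492 + 435 = 1927
70 + 6 = 76;  435 + 76 = 511;  1927 + 511 = 2438
76 + 6 = 82;  511 + 82 = 593;  2438 + 593 = 3031
82 + 6 = 88;  593 + 88 = 681;  3031 + 681 = 3712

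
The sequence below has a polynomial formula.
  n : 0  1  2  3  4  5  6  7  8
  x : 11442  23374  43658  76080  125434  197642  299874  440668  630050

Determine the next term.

D1: 11932, 20284, 32422, 49354, 72208, 102232, 140794, 189382
D2: 8352, 12138, 16932, 22854, 30024, 38562, 48588
D3: 3786, 4794, 5922, 7170, 8538, 10026
D4: 1008, 1128, 1248, 1368, 1488
D5: 120, 120, 120, 120
The fifth differences are constant (120).
1488 + 120 = 1608;  10026 + 1608 = 11634;  48588 + 11634 = 60222;  189382 + 60222 = 249604;  630050 + 249604 = 879654

879654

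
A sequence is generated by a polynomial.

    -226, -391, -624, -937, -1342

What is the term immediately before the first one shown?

-117

D1: -165, -233, -313, -405
D2: -68, -80, -92
D3: -12, -12
The third differences are constant at -12.
Work back: -68 + 12 = -56;  -165 + 56 = -109;  -226 + 109 = -117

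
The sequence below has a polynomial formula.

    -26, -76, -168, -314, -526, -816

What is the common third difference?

-12

Δ: -50, -92, -146, -212, -290
Δ²: -42, -54, -66, -78
Δ³: -12, -12, -12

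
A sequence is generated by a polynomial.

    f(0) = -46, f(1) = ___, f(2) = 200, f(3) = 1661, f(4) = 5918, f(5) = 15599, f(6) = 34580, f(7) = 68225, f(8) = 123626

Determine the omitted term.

-85

Using the last 7 terms:
1461, 4257, 9681, 18981, 33645, 55401
2796, 5424, 9300, 14664, 21756
2628, 3876, 5364, 7092
1248, 1488, 1728
240, 240
Constant fifth difference = 240.
Extend backward: 1248 − 240 = 1008;  2628 − 1008 = 1620;  2796 − 1620 = 1176;  1461 − 1176 = 285;  200 − 285 = -85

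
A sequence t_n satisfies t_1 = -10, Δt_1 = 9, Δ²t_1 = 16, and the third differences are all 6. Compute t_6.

Build the table forward from the leading diagonal:
Δ³: 6  6  6  6  6  6
Δ²: 16  22  28  34  40  46
Δ: 9  25  47  75  109  149
t: -10  -1  24  71  146  255

255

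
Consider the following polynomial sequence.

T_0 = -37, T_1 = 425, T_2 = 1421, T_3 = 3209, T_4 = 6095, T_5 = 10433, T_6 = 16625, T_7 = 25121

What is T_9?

D1: 462  996  1788  2886  4338  6192  8496
D2: 534  792  1098  1452  1854  2304
D3: 258  306  354  402  450
D4: 48  48  48  48
Fourth differences constant at 48.
450 + 48 = 498;  2304 + 498 = 2802;  8496 + 2802 = 11298;  25121 + 11298 = 36419
498 + 48 = 546;  2802 + 546 = 3348;  11298 + 3348 = 14646;  36419 + 14646 = 51065

51065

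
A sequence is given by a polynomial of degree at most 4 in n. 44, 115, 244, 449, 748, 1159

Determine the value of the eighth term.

First differences: 71, 129, 205, 299, 411
Second differences: 58, 76, 94, 112
Third differences: 18, 18, 18
Constant third difference = 18, so extend:
112 + 18 = 130;  411 + 130 = 541;  1159 + 541 = 1700
130 + 18 = 148;  541 + 148 = 689;  1700 + 689 = 2389

2389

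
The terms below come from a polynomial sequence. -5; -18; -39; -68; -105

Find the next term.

D1: -13 , -21 , -29 , -37
D2: -8 , -8 , -8
Constant second difference = -8, so extend:
-37 − 8 = -45;  -105 − 45 = -150

-150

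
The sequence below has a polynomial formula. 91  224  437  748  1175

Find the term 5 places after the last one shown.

5680

133  213  311  427
80  98  116
18  18
The third differences are constant (18).
116 + 18 = 134;  427 + 134 = 561;  1175 + 561 = 1736
134 + 18 = 152;  561 + 152 = 713;  1736 + 713 = 2449
152 + 18 = 170;  713 + 170 = 883;  2449 + 883 = 3332
170 + 18 = 188;  883 + 188 = 1071;  3332 + 1071 = 4403
188 + 18 = 206;  1071 + 206 = 1277;  4403 + 1277 = 5680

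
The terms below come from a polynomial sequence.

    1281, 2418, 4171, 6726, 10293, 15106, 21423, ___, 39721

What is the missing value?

29526

Using the first 7 terms:
First differences: 1137, 1753, 2555, 3567, 4813, 6317
Second differences: 616, 802, 1012, 1246, 1504
Third differences: 186, 210, 234, 258
Fourth differences: 24, 24, 24
Constant fourth difference = 24.
Extend forward: 258 + 24 = 282;  1504 + 282 = 1786;  6317 + 1786 = 8103;  21423 + 8103 = 29526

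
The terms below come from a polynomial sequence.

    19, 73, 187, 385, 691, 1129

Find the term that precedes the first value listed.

1

First differences: 54  114  198  306  438
Second differences: 60  84  108  132
Third differences: 24  24  24
The third differences are constant at 24.
Work back: 60 − 24 = 36;  54 − 36 = 18;  19 − 18 = 1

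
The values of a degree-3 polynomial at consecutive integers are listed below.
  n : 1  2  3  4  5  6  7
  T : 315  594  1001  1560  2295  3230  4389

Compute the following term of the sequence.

5796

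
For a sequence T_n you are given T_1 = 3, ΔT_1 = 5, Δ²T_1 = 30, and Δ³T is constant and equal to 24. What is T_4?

132

Build the table forward from the leading diagonal:
Third differences: 24, 24, 24, 24
Second differences: 30, 54, 78, 102
First differences: 5, 35, 89, 167
T: 3, 8, 43, 132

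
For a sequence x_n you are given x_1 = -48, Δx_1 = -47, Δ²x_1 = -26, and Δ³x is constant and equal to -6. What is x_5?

Build the table forward from the leading diagonal:
D3: -6, -6, -6, -6, -6
D2: -26, -32, -38, -44, -50
D1: -47, -73, -105, -143, -187
x: -48, -95, -168, -273, -416

-416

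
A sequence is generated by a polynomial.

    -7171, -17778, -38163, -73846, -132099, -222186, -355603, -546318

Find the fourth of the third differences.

First differences: -10607, -20385, -35683, -58253, -90087, -133417, -190715
Second differences: -9778, -15298, -22570, -31834, -43330, -57298
Third differences: -5520, -7272, -9264, -11496, -13968
Fourth differences: -1752, -1992, -2232, -2472
Fifth differences: -240, -240, -240

-11496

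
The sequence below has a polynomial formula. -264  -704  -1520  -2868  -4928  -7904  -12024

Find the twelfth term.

-59444

-440, -816, -1348, -2060, -2976, -4120
-376, -532, -712, -916, -1144
-156, -180, -204, -228
-24, -24, -24
Fourth differences constant at -24.
-228 − 24 = -252;  -1144 − 252 = -1396;  -4120 − 1396 = -5516;  -12024 − 5516 = -17540
-252 − 24 = -276;  -1396 − 276 = -1672;  -5516 − 1672 = -7188;  -17540 − 7188 = -24728
-276 − 24 = -300;  -1672 − 300 = -1972;  -7188 − 1972 = -9160;  -24728 − 9160 = -33888
-300 − 24 = -324;  -1972 − 324 = -2296;  -9160 − 2296 = -11456;  -33888 − 11456 = -45344
-324 − 24 = -348;  -2296 − 348 = -2644;  -11456 − 2644 = -14100;  -45344 − 14100 = -59444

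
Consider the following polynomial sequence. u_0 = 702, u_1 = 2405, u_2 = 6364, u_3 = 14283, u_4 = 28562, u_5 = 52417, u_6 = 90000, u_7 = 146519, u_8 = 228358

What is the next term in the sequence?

1703  3959  7919  14279  23855  37583  56519  81839
2256  3960  6360  9576  13728  18936  25320
1704  2400  3216  4152  5208  6384
696  816  936  1056  1176
120  120  120  120
Fifth differences constant at 120.
1176 + 120 = 1296;  6384 + 1296 = 7680;  25320 + 7680 = 33000;  81839 + 33000 = 114839;  228358 + 114839 = 343197

343197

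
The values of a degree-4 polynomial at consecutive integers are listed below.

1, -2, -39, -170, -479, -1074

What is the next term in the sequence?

-2087

First differences: -3  -37  -131  -309  -595
Second differences: -34  -94  -178  -286
Third differences: -60  -84  -108
Fourth differences: -24  -24
Fourth differences constant at -24.
-108 − 24 = -132;  -286 − 132 = -418;  -595 − 418 = -1013;  -1074 − 1013 = -2087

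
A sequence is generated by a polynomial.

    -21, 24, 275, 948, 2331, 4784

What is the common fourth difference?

72

First differences: 45, 251, 673, 1383, 2453
Second differences: 206, 422, 710, 1070
Third differences: 216, 288, 360
Fourth differences: 72, 72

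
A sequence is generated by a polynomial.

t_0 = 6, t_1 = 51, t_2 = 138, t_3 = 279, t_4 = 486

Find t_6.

45, 87, 141, 207
42, 54, 66
12, 12
The third differences are constant (12).
66 + 12 = 78;  207 + 78 = 285;  486 + 285 = 771
78 + 12 = 90;  285 + 90 = 375;  771 + 375 = 1146

1146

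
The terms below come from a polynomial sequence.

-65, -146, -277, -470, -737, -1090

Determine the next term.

-1541

Δ: -81, -131, -193, -267, -353
Δ²: -50, -62, -74, -86
Δ³: -12, -12, -12
The third differences are constant (-12).
-86 − 12 = -98;  -353 − 98 = -451;  -1090 − 451 = -1541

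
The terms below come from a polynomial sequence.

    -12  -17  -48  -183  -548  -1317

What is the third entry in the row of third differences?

-174

D1: -5, -31, -135, -365, -769
D2: -26, -104, -230, -404
D3: -78, -126, -174
D4: -48, -48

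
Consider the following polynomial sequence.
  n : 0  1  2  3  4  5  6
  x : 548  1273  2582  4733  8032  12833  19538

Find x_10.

75118

725  1309  2151  3299  4801  6705
584  842  1148  1502  1904
258  306  354  402
48  48  48
The fourth differences are constant (48).
402 + 48 = 450;  1904 + 450 = 2354;  6705 + 2354 = 9059;  19538 + 9059 = 28597
450 + 48 = 498;  2354 + 498 = 2852;  9059 + 2852 = 11911;  28597 + 11911 = 40508
498 + 48 = 546;  2852 + 546 = 3398;  11911 + 3398 = 15309;  40508 + 15309 = 55817
546 + 48 = 594;  3398 + 594 = 3992;  15309 + 3992 = 19301;  55817 + 19301 = 75118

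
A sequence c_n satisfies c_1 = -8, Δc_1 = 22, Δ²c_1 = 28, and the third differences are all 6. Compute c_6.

442

Build the table forward from the leading diagonal:
D3: 6  6  6  6  6  6
D2: 28  34  40  46  52  58
D1: 22  50  84  124  170  222
c: -8  14  64  148  272  442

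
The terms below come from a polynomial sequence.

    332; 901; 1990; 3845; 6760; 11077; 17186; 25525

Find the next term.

569, 1089, 1855, 2915, 4317, 6109, 8339
520, 766, 1060, 1402, 1792, 2230
246, 294, 342, 390, 438
48, 48, 48, 48
The fourth differences are constant (48).
438 + 48 = 486;  2230 + 486 = 2716;  8339 + 2716 = 11055;  25525 + 11055 = 36580

36580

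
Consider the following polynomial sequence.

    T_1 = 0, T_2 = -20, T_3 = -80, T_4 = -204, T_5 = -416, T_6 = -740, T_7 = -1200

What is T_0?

4

First differences: -20, -60, -124, -212, -324, -460
Second differences: -40, -64, -88, -112, -136
Third differences: -24, -24, -24, -24
The third differences are constant at -24.
Work back: -40 + 24 = -16;  -20 + 16 = -4;  0 + 4 = 4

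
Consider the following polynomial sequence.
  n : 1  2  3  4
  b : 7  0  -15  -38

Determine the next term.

-69

First differences: -7  -15  -23
Second differences: -8  -8
Second differences constant at -8.
-23 − 8 = -31;  -38 − 31 = -69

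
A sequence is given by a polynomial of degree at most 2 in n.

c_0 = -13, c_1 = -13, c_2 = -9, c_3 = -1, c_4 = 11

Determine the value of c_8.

99

Δ: 0  4  8  12
Δ²: 4  4  4
Constant second difference = 4, so extend:
12 + 4 = 16;  11 + 16 = 27
16 + 4 = 20;  27 + 20 = 47
20 + 4 = 24;  47 + 24 = 71
24 + 4 = 28;  71 + 28 = 99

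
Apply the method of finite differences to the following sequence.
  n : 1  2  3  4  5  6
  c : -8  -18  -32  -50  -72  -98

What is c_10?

-242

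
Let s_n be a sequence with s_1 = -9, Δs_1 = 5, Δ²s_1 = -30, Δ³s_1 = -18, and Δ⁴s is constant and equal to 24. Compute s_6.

Build the table forward from the leading diagonal:
Δ⁴: 24  24  24  24  24  24
Δ³: -18  6  30  54  78  102
Δ²: -30  -48  -42  -12  42  120
Δ: 5  -25  -73  -115  -127  -85
s: -9  -4  -29  -102  -217  -344

-344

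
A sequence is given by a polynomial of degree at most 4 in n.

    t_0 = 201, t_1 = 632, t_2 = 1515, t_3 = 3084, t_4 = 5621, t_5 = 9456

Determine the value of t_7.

Δ: 431  883  1569  2537  3835
Δ²: 452  686  968  1298
Δ³: 234  282  330
Δ⁴: 48  48
The fourth differences are constant (48).
330 + 48 = 378;  1298 + 378 = 1676;  3835 + 1676 = 5511;  9456 + 5511 = 14967
378 + 48 = 426;  1676 + 426 = 2102;  5511 + 2102 = 7613;  14967 + 7613 = 22580

22580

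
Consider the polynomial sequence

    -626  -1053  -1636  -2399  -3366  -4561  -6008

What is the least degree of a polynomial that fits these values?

3

Δ: -427, -583, -763, -967, -1195, -1447
Δ²: -156, -180, -204, -228, -252
Δ³: -24, -24, -24, -24
The third differences are constant, so the polynomial has degree 3.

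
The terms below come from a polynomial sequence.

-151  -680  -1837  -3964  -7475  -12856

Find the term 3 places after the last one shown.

-46159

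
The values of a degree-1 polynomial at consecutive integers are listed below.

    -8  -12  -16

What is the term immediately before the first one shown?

-4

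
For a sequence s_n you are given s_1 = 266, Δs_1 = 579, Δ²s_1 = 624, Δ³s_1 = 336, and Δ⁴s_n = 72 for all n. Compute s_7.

20900

Build the table forward from the leading diagonal:
Fourth differences: 72  72  72  72  72  72  72
Third differences: 336  408  480  552  624  696  768
Second differences: 624  960  1368  1848  2400  3024  3720
First differences: 579  1203  2163  3531  5379  7779  10803
s: 266  845  2048  4211  7742  13121  20900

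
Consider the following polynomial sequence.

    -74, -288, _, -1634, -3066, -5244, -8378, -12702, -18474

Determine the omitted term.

-762

Using the last 6 terms:
First differences: -1432, -2178, -3134, -4324, -5772
Second differences: -746, -956, -1190, -1448
Third differences: -210, -234, -258
Fourth differences: -24, -24
Constant fourth difference = -24.
Extend backward: -210 + 24 = -186;  -746 + 186 = -560;  -1432 + 560 = -872;  -1634 + 872 = -762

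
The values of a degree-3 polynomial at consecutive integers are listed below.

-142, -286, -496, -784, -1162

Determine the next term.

-1642

First differences: -144, -210, -288, -378
Second differences: -66, -78, -90
Third differences: -12, -12
The third differences are constant (-12).
-90 − 12 = -102;  -378 − 102 = -480;  -1162 − 480 = -1642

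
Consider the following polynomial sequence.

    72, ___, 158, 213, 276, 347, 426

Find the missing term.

111

Using the last 5 terms:
First differences: 55, 63, 71, 79
Second differences: 8, 8, 8
Constant second difference = 8.
Extend backward: 55 − 8 = 47;  158 − 47 = 111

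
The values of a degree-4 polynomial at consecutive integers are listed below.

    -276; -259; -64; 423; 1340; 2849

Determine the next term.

17 , 195 , 487 , 917 , 1509
178 , 292 , 430 , 592
114 , 138 , 162
24 , 24
Constant fourth difference = 24, so extend:
162 + 24 = 186;  592 + 186 = 778;  1509 + 778 = 2287;  2849 + 2287 = 5136

5136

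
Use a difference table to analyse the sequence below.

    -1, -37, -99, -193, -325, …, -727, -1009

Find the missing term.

-501

Using the first 5 terms:
First differences: -36  -62  -94  -132
Second differences: -26  -32  -38
Third differences: -6  -6
Constant third difference = -6.
Extend forward: -38 − 6 = -44;  -132 − 44 = -176;  -325 − 176 = -501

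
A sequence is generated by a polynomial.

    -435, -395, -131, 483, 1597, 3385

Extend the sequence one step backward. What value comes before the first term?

Δ: 40  264  614  1114  1788
Δ²: 224  350  500  674
Δ³: 126  150  174
Δ⁴: 24  24
The fourth differences are constant at 24.
Work back: 126 − 24 = 102;  224 − 102 = 122;  40 − 122 = -82;  -435 + 82 = -353

-353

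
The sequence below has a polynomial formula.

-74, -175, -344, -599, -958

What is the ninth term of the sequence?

-3794

First differences: -101  -169  -255  -359
Second differences: -68  -86  -104
Third differences: -18  -18
Third differences constant at -18.
-104 − 18 = -122;  -359 − 122 = -481;  -958 − 481 = -1439
-122 − 18 = -140;  -481 − 140 = -621;  -1439 − 621 = -2060
-140 − 18 = -158;  -621 − 158 = -779;  -2060 − 779 = -2839
-158 − 18 = -176;  -779 − 176 = -955;  -2839 − 955 = -3794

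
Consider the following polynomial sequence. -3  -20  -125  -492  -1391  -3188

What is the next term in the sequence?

D1: -17, -105, -367, -899, -1797
D2: -88, -262, -532, -898
D3: -174, -270, -366
D4: -96, -96
The fourth differences are constant (-96).
-366 − 96 = -462;  -898 − 462 = -1360;  -1797 − 1360 = -3157;  -3188 − 3157 = -6345

-6345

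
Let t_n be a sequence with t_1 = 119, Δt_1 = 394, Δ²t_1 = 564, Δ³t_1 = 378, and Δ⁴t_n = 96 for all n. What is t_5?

6687

Build the table forward from the leading diagonal:
Fourth differences: 96  96  96  96  96
Third differences: 378  474  570  666  762
Second differences: 564  942  1416  1986  2652
First differences: 394  958  1900  3316  5302
t: 119  513  1471  3371  6687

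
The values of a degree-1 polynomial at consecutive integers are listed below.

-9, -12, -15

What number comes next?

-18

Δ: -3, -3
Constant first difference = -3, so extend:
-15 − 3 = -18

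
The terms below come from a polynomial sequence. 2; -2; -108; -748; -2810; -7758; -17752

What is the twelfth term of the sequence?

-282852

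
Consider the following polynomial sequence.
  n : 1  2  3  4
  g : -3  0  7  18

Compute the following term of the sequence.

33

Δ: 3, 7, 11
Δ²: 4, 4
Constant second difference = 4, so extend:
11 + 4 = 15;  18 + 15 = 33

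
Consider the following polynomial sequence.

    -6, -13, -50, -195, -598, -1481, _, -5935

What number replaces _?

Using the first 6 terms:
First differences: -7, -37, -145, -403, -883
Second differences: -30, -108, -258, -480
Third differences: -78, -150, -222
Fourth differences: -72, -72
Constant fourth difference = -72.
Extend forward: -222 − 72 = -294;  -480 − 294 = -774;  -883 − 774 = -1657;  -1481 − 1657 = -3138

-3138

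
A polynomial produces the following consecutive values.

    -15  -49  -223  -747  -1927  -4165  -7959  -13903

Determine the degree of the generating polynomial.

Δ: -34, -174, -524, -1180, -2238, -3794, -5944
Δ²: -140, -350, -656, -1058, -1556, -2150
Δ³: -210, -306, -402, -498, -594
Δ⁴: -96, -96, -96, -96
The fourth differences are constant, so the polynomial has degree 4.

4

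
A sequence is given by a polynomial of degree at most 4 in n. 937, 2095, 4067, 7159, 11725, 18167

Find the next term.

26935

D1: 1158, 1972, 3092, 4566, 6442
D2: 814, 1120, 1474, 1876
D3: 306, 354, 402
D4: 48, 48
Constant fourth difference = 48, so extend:
402 + 48 = 450;  1876 + 450 = 2326;  6442 + 2326 = 8768;  18167 + 8768 = 26935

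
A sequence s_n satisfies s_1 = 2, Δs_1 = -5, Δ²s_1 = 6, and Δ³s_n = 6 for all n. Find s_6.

Build the table forward from the leading diagonal:
Δ³: 6, 6, 6, 6, 6, 6
Δ²: 6, 12, 18, 24, 30, 36
Δ: -5, 1, 13, 31, 55, 85
s: 2, -3, -2, 11, 42, 97

97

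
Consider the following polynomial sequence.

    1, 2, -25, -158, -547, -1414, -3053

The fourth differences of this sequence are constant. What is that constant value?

Δ: 1, -27, -133, -389, -867, -1639
Δ²: -28, -106, -256, -478, -772
Δ³: -78, -150, -222, -294
Δ⁴: -72, -72, -72

-72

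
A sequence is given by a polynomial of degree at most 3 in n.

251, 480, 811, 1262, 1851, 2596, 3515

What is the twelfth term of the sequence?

11350

First differences: 229 , 331 , 451 , 589 , 745 , 919
Second differences: 102 , 120 , 138 , 156 , 174
Third differences: 18 , 18 , 18 , 18
The third differences are constant (18).
174 + 18 = 192;  919 + 192 = 1111;  3515 + 1111 = 4626
192 + 18 = 210;  1111 + 210 = 1321;  4626 + 1321 = 5947
210 + 18 = 228;  1321 + 228 = 1549;  5947 + 1549 = 7496
228 + 18 = 246;  1549 + 246 = 1795;  7496 + 1795 = 9291
246 + 18 = 264;  1795 + 264 = 2059;  9291 + 2059 = 11350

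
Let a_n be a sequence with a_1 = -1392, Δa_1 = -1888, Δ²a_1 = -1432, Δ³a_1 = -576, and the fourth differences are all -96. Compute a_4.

Build the table forward from the leading diagonal:
D4: -96, -96, -96, -96
D3: -576, -672, -768, -864
D2: -1432, -2008, -2680, -3448
D1: -1888, -3320, -5328, -8008
a: -1392, -3280, -6600, -11928

-11928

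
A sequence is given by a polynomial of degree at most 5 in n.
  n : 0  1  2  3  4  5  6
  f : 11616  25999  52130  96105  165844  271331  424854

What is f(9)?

Δ: 14383  26131  43975  69739  105487  153523
Δ²: 11748  17844  25764  35748  48036
Δ³: 6096  7920  9984  12288
Δ⁴: 1824  2064  2304
Δ⁵: 240  240
Fifth differences constant at 240.
2304 + 240 = 2544;  12288 + 2544 = 14832;  48036 + 14832 = 62868;  153523 + 62868 = 216391;  424854 + 216391 = 641245
2544 + 240 = 2784;  14832 + 2784 = 17616;  62868 + 17616 = 80484;  216391 + 80484 = 296875;  641245 + 296875 = 938120
2784 + 240 = 3024;  17616 + 3024 = 20640;  80484 + 20640 = 101124;  296875 + 101124 = 397999;  938120 + 397999 = 1336119

1336119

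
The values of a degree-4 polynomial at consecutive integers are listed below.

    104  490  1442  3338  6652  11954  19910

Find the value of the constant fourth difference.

96

First differences: 386, 952, 1896, 3314, 5302, 7956
Second differences: 566, 944, 1418, 1988, 2654
Third differences: 378, 474, 570, 666
Fourth differences: 96, 96, 96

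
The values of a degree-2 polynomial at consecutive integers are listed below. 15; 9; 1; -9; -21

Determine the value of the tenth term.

-6  -8  -10  -12
-2  -2  -2
The second differences are constant (-2).
-12 − 2 = -14;  -21 − 14 = -35
-14 − 2 = -16;  -35 − 16 = -51
-16 − 2 = -18;  -51 − 18 = -69
-18 − 2 = -20;  -69 − 20 = -89
-20 − 2 = -22;  -89 − 22 = -111

-111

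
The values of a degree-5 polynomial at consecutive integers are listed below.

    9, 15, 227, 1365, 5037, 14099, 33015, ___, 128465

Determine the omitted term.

68217

Using the first 7 terms:
D1: 6  212  1138  3672  9062  18916
D2: 206  926  2534  5390  9854
D3: 720  1608  2856  4464
D4: 888  1248  1608
D5: 360  360
Constant fifth difference = 360.
Extend forward: 1608 + 360 = 1968;  4464 + 1968 = 6432;  9854 + 6432 = 16286;  18916 + 16286 = 35202;  33015 + 35202 = 68217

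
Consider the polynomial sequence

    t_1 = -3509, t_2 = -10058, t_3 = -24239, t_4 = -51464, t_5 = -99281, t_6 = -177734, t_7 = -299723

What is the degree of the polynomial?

5

Δ: -6549, -14181, -27225, -47817, -78453, -121989
Δ²: -7632, -13044, -20592, -30636, -43536
Δ³: -5412, -7548, -10044, -12900
Δ⁴: -2136, -2496, -2856
Δ⁵: -360, -360
The fifth differences are constant, so the polynomial has degree 5.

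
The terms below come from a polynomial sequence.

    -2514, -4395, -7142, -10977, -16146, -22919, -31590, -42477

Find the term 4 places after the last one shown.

-115385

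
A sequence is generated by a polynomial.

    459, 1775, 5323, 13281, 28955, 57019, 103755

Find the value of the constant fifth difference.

240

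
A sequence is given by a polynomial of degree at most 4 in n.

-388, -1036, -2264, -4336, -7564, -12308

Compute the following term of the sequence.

D1: -648, -1228, -2072, -3228, -4744
D2: -580, -844, -1156, -1516
D3: -264, -312, -360
D4: -48, -48
Fourth differences constant at -48.
-360 − 48 = -408;  -1516 − 408 = -1924;  -4744 − 1924 = -6668;  -12308 − 6668 = -18976

-18976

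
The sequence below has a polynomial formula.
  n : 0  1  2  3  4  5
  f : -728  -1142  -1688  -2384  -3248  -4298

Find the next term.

-5552

D1: -414 , -546 , -696 , -864 , -1050
D2: -132 , -150 , -168 , -186
D3: -18 , -18 , -18
Constant third difference = -18, so extend:
-186 − 18 = -204;  -1050 − 204 = -1254;  -4298 − 1254 = -5552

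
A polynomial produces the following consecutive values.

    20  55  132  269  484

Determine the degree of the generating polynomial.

35, 77, 137, 215
42, 60, 78
18, 18
The third differences are constant, so the polynomial has degree 3.

3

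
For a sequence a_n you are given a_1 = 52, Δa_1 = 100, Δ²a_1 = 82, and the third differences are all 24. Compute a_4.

622

Build the table forward from the leading diagonal:
Δ³: 24  24  24  24
Δ²: 82  106  130  154
Δ: 100  182  288  418
a: 52  152  334  622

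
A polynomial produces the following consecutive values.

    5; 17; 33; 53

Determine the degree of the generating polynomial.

2

Δ: 12, 16, 20
Δ²: 4, 4
The second differences are constant, so the polynomial has degree 2.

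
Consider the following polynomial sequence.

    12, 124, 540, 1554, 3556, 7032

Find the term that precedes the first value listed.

112, 416, 1014, 2002, 3476
304, 598, 988, 1474
294, 390, 486
96, 96
The fourth differences are constant at 96.
Work back: 294 − 96 = 198;  304 − 198 = 106;  112 − 106 = 6;  12 − 6 = 6

6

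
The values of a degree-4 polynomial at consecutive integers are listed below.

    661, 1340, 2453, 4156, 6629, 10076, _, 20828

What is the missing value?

Using the first 6 terms:
Δ: 679  1113  1703  2473  3447
Δ²: 434  590  770  974
Δ³: 156  180  204
Δ⁴: 24  24
Constant fourth difference = 24.
Extend forward: 204 + 24 = 228;  974 + 228 = 1202;  3447 + 1202 = 4649;  10076 + 4649 = 14725

14725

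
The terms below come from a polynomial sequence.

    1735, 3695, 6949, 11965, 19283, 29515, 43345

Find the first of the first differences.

1960

First differences: 1960, 3254, 5016, 7318, 10232, 13830
Second differences: 1294, 1762, 2302, 2914, 3598
Third differences: 468, 540, 612, 684
Fourth differences: 72, 72, 72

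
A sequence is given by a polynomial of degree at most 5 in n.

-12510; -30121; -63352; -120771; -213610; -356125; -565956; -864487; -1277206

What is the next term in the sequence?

-1834065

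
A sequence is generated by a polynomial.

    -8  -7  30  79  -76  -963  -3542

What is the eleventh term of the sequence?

D1: 1, 37, 49, -155, -887, -2579
D2: 36, 12, -204, -732, -1692
D3: -24, -216, -528, -960
D4: -192, -312, -432
D5: -120, -120
Constant fifth difference = -120, so extend:
-432 − 120 = -552;  -960 − 552 = -1512;  -1692 − 1512 = -3204;  -2579 − 3204 = -5783;  -3542 − 5783 = -9325
-552 − 120 = -672;  -1512 − 672 = -2184;  -3204 − 2184 = -5388;  -5783 − 5388 = -11171;  -9325 − 11171 = -20496
-672 − 120 = -792;  -2184 − 792 = -2976;  -5388 − 2976 = -8364;  -11171 − 8364 = -19535;  -20496 − 19535 = -40031
-792 − 120 = -912;  -2976 − 912 = -3888;  -8364 − 3888 = -12252;  -19535 − 12252 = -31787;  -40031 − 31787 = -71818

-71818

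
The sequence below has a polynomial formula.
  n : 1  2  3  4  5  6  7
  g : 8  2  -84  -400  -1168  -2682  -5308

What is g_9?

-15720

First differences: -6  -86  -316  -768  -1514  -2626
Second differences: -80  -230  -452  -746  -1112
Third differences: -150  -222  -294  -366
Fourth differences: -72  -72  -72
Constant fourth difference = -72, so extend:
-366 − 72 = -438;  -1112 − 438 = -1550;  -2626 − 1550 = -4176;  -5308 − 4176 = -9484
-438 − 72 = -510;  -1550 − 510 = -2060;  -4176 − 2060 = -6236;  -9484 − 6236 = -15720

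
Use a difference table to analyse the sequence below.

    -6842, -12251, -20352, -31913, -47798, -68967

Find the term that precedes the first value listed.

First differences: -5409, -8101, -11561, -15885, -21169
Second differences: -2692, -3460, -4324, -5284
Third differences: -768, -864, -960
Fourth differences: -96, -96
The fourth differences are constant at -96.
Work back: -768 + 96 = -672;  -2692 + 672 = -2020;  -5409 + 2020 = -3389;  -6842 + 3389 = -3453

-3453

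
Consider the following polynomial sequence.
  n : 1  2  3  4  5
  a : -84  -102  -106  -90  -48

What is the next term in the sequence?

-18, -4, 16, 42
14, 20, 26
6, 6
Third differences constant at 6.
26 + 6 = 32;  42 + 32 = 74;  -48 + 74 = 26

26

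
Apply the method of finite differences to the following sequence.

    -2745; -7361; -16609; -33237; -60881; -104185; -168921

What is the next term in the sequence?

-262109

First differences: -4616, -9248, -16628, -27644, -43304, -64736
Second differences: -4632, -7380, -11016, -15660, -21432
Third differences: -2748, -3636, -4644, -5772
Fourth differences: -888, -1008, -1128
Fifth differences: -120, -120
Fifth differences constant at -120.
-1128 − 120 = -1248;  -5772 − 1248 = -7020;  -21432 − 7020 = -28452;  -64736 − 28452 = -93188;  -168921 − 93188 = -262109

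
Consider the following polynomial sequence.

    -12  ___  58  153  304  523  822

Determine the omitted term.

Using the last 5 terms:
D1: 95  151  219  299
D2: 56  68  80
D3: 12  12
Constant third difference = 12.
Extend backward: 56 − 12 = 44;  95 − 44 = 51;  58 − 51 = 7

7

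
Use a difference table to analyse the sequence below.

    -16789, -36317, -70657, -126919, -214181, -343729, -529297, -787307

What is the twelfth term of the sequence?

-2979727

-19528, -34340, -56262, -87262, -129548, -185568, -258010
-14812, -21922, -31000, -42286, -56020, -72442
-7110, -9078, -11286, -13734, -16422
-1968, -2208, -2448, -2688
-240, -240, -240
The fifth differences are constant (-240).
-2688 − 240 = -2928;  -16422 − 2928 = -19350;  -72442 − 19350 = -91792;  -258010 − 91792 = -349802;  -787307 − 349802 = -1137109
-2928 − 240 = -3168;  -19350 − 3168 = -22518;  -91792 − 22518 = -114310;  -349802 − 114310 = -464112;  -1137109 − 464112 = -1601221
-3168 − 240 = -3408;  -22518 − 3408 = -25926;  -114310 − 25926 = -140236;  -464112 − 140236 = -604348;  -1601221 − 604348 = -2205569
-3408 − 240 = -3648;  -25926 − 3648 = -29574;  -140236 − 29574 = -169810;  -604348 − 169810 = -774158;  -2205569 − 774158 = -2979727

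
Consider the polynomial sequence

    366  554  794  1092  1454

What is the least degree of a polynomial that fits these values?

3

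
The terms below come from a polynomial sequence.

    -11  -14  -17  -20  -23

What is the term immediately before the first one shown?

D1: -3  -3  -3  -3
The first differences are constant at -3.
Work back: -11 + 3 = -8

-8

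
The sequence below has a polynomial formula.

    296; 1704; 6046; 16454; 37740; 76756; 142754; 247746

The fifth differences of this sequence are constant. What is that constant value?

First differences: 1408, 4342, 10408, 21286, 39016, 65998, 104992
Second differences: 2934, 6066, 10878, 17730, 26982, 38994
Third differences: 3132, 4812, 6852, 9252, 12012
Fourth differences: 1680, 2040, 2400, 2760
Fifth differences: 360, 360, 360

360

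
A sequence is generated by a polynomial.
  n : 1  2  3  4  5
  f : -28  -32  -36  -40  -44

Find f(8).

-56

-4, -4, -4, -4
Constant first difference = -4, so extend:
-44 − 4 = -48
-48 − 4 = -52
-52 − 4 = -56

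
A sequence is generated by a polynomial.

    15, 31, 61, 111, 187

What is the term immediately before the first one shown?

7

16, 30, 50, 76
14, 20, 26
6, 6
The third differences are constant at 6.
Work back: 14 − 6 = 8;  16 − 8 = 8;  15 − 8 = 7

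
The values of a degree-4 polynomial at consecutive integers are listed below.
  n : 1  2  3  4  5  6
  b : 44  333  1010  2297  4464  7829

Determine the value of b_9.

289, 677, 1287, 2167, 3365
388, 610, 880, 1198
222, 270, 318
48, 48
Fourth differences constant at 48.
318 + 48 = 366;  1198 + 366 = 1564;  3365 + 1564 = 4929;  7829 + 4929 = 12758
366 + 48 = 414;  1564 + 414 = 1978;  4929 + 1978 = 6907;  12758 + 6907 = 19665
414 + 48 = 462;  1978 + 462 = 2440;  6907 + 2440 = 9347;  19665 + 9347 = 29012

29012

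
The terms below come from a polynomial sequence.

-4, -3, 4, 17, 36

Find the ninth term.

Δ: 1 , 7 , 13 , 19
Δ²: 6 , 6 , 6
Second differences constant at 6.
19 + 6 = 25;  36 + 25 = 61
25 + 6 = 31;  61 + 31 = 92
31 + 6 = 37;  92 + 37 = 129
37 + 6 = 43;  129 + 43 = 172

172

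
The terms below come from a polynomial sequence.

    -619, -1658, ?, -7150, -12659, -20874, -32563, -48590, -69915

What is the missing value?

-3675

Using the last 6 terms:
D1: -5509  -8215  -11689  -16027  -21325
D2: -2706  -3474  -4338  -5298
D3: -768  -864  -960
D4: -96  -96
Constant fourth difference = -96.
Extend backward: -768 + 96 = -672;  -2706 + 672 = -2034;  -5509 + 2034 = -3475;  -7150 + 3475 = -3675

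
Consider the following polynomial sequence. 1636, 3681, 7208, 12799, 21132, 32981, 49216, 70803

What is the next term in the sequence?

98804

First differences: 2045, 3527, 5591, 8333, 11849, 16235, 21587
Second differences: 1482, 2064, 2742, 3516, 4386, 5352
Third differences: 582, 678, 774, 870, 966
Fourth differences: 96, 96, 96, 96
Constant fourth difference = 96, so extend:
966 + 96 = 1062;  5352 + 1062 = 6414;  21587 + 6414 = 28001;  70803 + 28001 = 98804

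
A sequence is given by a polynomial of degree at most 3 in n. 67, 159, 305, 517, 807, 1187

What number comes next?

D1: 92, 146, 212, 290, 380
D2: 54, 66, 78, 90
D3: 12, 12, 12
Third differences constant at 12.
90 + 12 = 102;  380 + 102 = 482;  1187 + 482 = 1669

1669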